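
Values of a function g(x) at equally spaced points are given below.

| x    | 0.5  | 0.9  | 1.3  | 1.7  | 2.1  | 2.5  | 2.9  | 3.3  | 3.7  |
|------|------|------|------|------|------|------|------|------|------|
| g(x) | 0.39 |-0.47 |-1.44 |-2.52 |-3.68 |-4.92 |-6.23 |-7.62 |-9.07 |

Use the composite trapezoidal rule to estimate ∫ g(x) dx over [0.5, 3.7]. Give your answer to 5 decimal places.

-12.48800

h = 0.4, n = 8.
(h/2)·[y₀ + 2y₁ + 2y₂ + 2y₃ + 2y₄ + 2y₅ + 2y₆ + 2y₇ + y₈] = 0.2·(-62.44) = -12.48800.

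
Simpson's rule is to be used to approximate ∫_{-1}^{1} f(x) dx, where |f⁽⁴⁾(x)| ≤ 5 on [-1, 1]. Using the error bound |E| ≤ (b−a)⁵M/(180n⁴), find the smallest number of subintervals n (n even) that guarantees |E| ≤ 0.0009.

6

Need 160/(180n⁴) ≤ 0.0009.
n⁴ ≥ 160/(180·0.0009) = 987.654 ⇒ n ≥ 5.6060, so the smallest even n is 6. (n must be even for Simpson's rule.)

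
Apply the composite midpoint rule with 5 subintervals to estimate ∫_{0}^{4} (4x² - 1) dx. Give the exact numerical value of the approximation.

80.48

h = (4 − 0)/5 = 0.8.
Midpoints m₁,…,m₅ = 0.4, 1.2, 2, 2.8, 3.6.
f(m₁)=-0.36, f(m₂)=4.76, f(m₃)=15, f(m₄)=30.36, f(m₅)=50.84.
h·[f(m₁) + f(m₂) + f(m₃) + f(m₄) + f(m₅)] = 0.8·(100.6) = 80.48.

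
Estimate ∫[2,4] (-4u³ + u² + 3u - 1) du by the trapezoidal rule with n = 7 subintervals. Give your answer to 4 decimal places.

-206.2857

h = (4 − 2)/7 = 0.285714.
Nodes u₀,…,u₇ = 2, 2.285714, 2.571429, 2.857143, 3.142857, 3.428571, 3.714286, 4.
f(u) = -4u³ + u² + 3u - 1: f₀=-23, f₁=-36.685131, f₂=-54.685131, f₃=-77.559767, f₄=-105.868805, f₅=-140.172012, f₆=-181.029155, f₇=-229.
(h/2)·[f₀ + 2f₁ + 2f₂ + 2f₃ + 2f₄ + 2f₅ + 2f₆ + f₇] = 0.142857·(-1444) = -206.2857.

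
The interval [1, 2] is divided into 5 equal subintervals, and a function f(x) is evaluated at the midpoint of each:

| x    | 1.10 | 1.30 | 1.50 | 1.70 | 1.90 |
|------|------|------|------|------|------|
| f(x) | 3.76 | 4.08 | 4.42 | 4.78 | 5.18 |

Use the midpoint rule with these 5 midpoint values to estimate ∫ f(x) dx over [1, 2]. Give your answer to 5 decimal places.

h = 0.2, n = 5.
h·[y(m₁) + y(m₂) + y(m₃) + y(m₄) + y(m₅)] = 0.2·(22.22) = 4.44400.

4.44400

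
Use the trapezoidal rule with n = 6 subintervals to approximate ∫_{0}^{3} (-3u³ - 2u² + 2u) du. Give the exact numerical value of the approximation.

-71.6875

h = (3 − 0)/6 = 0.5.
Nodes u₀,…,u₆ = 0, 0.5, 1, 1.5, 2, 2.5, 3.
f(u) = -3u³ - 2u² + 2u: f₀=0, f₁=0.125, f₂=-3, f₃=-11.625, f₄=-28, f₅=-54.375, f₆=-93.
(h/2)·[f₀ + 2f₁ + 2f₂ + 2f₃ + 2f₄ + 2f₅ + f₆] = 0.25·(-286.75) = -71.6875.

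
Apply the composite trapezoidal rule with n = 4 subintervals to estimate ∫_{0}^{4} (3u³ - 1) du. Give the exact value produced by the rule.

200

h = (4 − 0)/4 = 1.
Nodes u₀,…,u₄ = 0, 1, 2, 3, 4.
f(u) = 3u³ - 1: f₀=-1, f₁=2, f₂=23, f₃=80, f₄=191.
(h/2)·[f₀ + 2f₁ + 2f₂ + 2f₃ + f₄] = 0.5·(400) = 200.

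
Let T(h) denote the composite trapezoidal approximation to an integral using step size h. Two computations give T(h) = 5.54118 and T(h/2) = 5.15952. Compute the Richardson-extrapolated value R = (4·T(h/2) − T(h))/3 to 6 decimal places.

R = (4·T(h/2) − T(h)) / 3 = (4·5.15952 − 5.54118)/3 = (15.09690)/3 = 5.032300.

5.032300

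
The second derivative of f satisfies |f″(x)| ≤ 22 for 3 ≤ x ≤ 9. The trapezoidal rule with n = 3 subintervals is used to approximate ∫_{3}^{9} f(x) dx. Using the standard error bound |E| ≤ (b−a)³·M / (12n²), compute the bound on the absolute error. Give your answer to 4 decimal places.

|E| ≤ (6)³·22 / (12·3²) = 4752/108 = 44.0000.

44.0000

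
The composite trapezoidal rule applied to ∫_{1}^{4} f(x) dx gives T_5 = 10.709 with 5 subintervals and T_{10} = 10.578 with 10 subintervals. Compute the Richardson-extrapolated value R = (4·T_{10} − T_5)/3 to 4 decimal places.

R = (4·T_{10} − T_5) / 3 = (4·10.578 − 10.709)/3 = (31.603)/3 = 10.5343.

10.5343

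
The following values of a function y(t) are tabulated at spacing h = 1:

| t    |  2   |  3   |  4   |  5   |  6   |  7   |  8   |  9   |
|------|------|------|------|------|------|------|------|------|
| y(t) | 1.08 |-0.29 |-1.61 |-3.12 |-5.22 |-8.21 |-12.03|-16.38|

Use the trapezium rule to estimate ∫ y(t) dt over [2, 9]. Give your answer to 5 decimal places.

h = 1, n = 7.
(h/2)·[y₀ + 2y₁ + 2y₂ + 2y₃ + 2y₄ + 2y₅ + 2y₆ + y₇] = 0.5·(-76.26) = -38.13000.

-38.13000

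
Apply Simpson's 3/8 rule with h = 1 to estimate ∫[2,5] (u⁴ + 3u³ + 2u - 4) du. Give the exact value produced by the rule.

h = (5 − 2)/3 = 1.
Nodes u₀,…,u₃ = 2, 3, 4, 5.
f(u) = u⁴ + 3u³ + 2u - 4: f₀=40, f₁=164, f₂=452, f₃=1006.
(3h/8)·[f₀ + 3f₁ + 3f₂ + f₃] = 0.375·(2894) = 1085.25.

1085.25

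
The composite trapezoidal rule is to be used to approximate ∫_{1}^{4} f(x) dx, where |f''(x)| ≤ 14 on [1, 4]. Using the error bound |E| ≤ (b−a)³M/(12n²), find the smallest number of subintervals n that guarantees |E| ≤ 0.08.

20

Need 378/(12n²) ≤ 0.08.
n² ≥ 378/(12·0.08) = 393.75 ⇒ n ≥ 19.8431, so the smallest n is 20.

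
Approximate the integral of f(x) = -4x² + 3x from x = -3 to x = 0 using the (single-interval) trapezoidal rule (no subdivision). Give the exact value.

T = (b−a)/2 · [f(-3) + f(0)] = 1.5·[(-45) + 0] = -67.5.

-67.5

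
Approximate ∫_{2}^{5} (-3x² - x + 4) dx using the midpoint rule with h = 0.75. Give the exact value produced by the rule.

-115.078125

h = (5 − 2)/4 = 0.75.
Midpoints m₁,…,m₄ = 2.375, 3.125, 3.875, 4.625.
f(m₁)=-15.296875, f(m₂)=-28.421875, f(m₃)=-44.921875, f(m₄)=-64.796875.
h·[f(m₁) + f(m₂) + f(m₃) + f(m₄)] = 0.75·(-153.4375) = -115.078125.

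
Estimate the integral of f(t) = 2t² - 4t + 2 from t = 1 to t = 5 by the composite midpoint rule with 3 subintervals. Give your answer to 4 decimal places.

h = (5 − 1)/3 = 1.333333.
Midpoints m₁,…,m₃ = 1.666667, 3, 4.333333.
f(m₁)=0.888889, f(m₂)=8, f(m₃)=22.222222.
h·[f(m₁) + f(m₂) + f(m₃)] = 1.333333·(31.111111) = 41.4815.

41.4815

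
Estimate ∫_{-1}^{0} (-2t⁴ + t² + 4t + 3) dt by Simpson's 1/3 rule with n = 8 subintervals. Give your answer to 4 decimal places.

h = (0 − (-1))/8 = 0.125.
Nodes t₀,…,t₈ = -1, -0.875, -0.75, -0.625, -0.5, -0.375, -0.25, -0.125, 0.
f(t) = -2t⁴ + t² + 4t + 3: f₀=-2, f₁=-0.90673828125, f₂=-0.0703125, f₃=0.58544921875, f₄=1.125, f₅=1.60107421875, f₆=2.0546875, f₇=2.51513671875, f₈=3.
(h/3)·[f₀ + 4f₁ + 2f₂ + 4f₃ + 2f₄ + 4f₅ + 2f₆ + 4f₇ + f₈] = 0.041667·(22.3984375) = 0.9333.

0.9333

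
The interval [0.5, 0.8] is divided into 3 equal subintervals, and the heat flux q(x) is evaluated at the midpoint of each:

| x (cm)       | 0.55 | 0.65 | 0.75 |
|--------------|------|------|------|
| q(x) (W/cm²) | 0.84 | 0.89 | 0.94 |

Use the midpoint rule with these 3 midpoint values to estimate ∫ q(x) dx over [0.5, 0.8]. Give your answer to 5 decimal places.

0.26700

h = 0.1, n = 3.
h·[y(m₁) + y(m₂) + y(m₃)] = 0.1·(2.67) = 0.26700.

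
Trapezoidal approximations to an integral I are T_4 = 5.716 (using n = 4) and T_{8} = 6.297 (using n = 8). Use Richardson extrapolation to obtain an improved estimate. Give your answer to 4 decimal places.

R = (4·T_{8} − T_4) / 3 = (4·6.297 − 5.716)/3 = (19.472)/3 = 6.4907.

6.4907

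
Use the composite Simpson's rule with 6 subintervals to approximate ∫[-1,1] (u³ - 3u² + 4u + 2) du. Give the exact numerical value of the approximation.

2

h = (1 − (-1))/6 = 0.333333.
Nodes u₀,…,u₆ = -1, -0.666667, -0.333333, 0, 0.333333, 0.666667, 1.
f(u) = u³ - 3u² + 4u + 2: f₀=-6, f₁=-2.296296, f₂=0.296296, f₃=2, f₄=3.037037, f₅=3.629630, f₆=4.
(h/3)·[f₀ + 4f₁ + 2f₂ + 4f₃ + 2f₄ + 4f₅ + f₆] = 0.111111·(18) = 2.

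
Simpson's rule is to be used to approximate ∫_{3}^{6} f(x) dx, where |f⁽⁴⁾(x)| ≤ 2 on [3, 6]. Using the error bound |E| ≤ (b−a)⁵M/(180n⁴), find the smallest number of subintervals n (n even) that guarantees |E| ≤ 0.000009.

Need 486/(180n⁴) ≤ 0.000009.
n⁴ ≥ 486/(180·0.000009) = 300000 ⇒ n ≥ 23.4035, so the smallest even n is 24. (n must be even for Simpson's rule.)

24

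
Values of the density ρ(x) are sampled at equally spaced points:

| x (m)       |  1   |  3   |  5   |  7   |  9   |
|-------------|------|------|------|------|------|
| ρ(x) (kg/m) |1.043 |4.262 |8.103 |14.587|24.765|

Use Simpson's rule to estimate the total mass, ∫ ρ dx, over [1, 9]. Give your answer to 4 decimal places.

h = 2, n = 4.
(h/3)·[y₀ + 4y₁ + 2y₂ + 4y₃ + y₄] = 0.666667·(117.410) = 78.2733.

78.2733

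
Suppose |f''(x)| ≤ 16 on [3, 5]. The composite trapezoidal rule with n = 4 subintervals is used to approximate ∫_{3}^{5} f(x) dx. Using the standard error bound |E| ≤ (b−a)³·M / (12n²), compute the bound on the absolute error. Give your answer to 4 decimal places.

0.6667

|E| ≤ (2)³·16 / (12·4²) = 128/192 = 0.6667.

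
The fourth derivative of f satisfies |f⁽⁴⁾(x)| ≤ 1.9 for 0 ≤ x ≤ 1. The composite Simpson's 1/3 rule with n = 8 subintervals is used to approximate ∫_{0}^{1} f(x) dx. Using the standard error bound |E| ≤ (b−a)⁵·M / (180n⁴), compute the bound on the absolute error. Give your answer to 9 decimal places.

0.000002577

|E| ≤ (1)⁵·1.9 / (180·8⁴) = 1.9/737280 = 0.000002577.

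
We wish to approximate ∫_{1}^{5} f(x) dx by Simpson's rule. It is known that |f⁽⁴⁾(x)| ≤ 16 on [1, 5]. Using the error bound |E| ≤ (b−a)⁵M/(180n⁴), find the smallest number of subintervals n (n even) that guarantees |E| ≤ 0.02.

10

Need 16384/(180n⁴) ≤ 0.02.
n⁴ ≥ 16384/(180·0.02) = 4551.11 ⇒ n ≥ 8.2135, so the smallest even n is 10. (n must be even for Simpson's rule.)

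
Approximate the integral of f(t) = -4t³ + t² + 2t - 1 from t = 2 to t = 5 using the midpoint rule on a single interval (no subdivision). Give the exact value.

-459.75

M = (b−a)·f(3.5) = 3·(-153.25) = -459.75.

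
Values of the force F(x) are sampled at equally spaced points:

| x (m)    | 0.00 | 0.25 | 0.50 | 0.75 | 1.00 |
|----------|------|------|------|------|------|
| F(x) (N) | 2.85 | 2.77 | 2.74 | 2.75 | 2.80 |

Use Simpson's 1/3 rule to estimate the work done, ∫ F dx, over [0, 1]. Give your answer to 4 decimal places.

h = 0.25, n = 4.
(h/3)·[y₀ + 4y₁ + 2y₂ + 4y₃ + y₄] = 0.083333·(33.21) = 2.7675.

2.7675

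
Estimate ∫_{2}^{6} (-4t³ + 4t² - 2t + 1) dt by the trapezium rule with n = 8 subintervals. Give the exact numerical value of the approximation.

-1038

h = (6 − 2)/8 = 0.5.
Nodes t₀,…,t₈ = 2, 2.5, 3, 3.5, 4, 4.5, 5, 5.5, 6.
f(t) = -4t³ + 4t² - 2t + 1: f₀=-19, f₁=-41.5, f₂=-77, f₃=-128.5, f₄=-199, f₅=-291.5, f₆=-409, f₇=-554.5, f₈=-731.
(h/2)·[f₀ + 2f₁ + 2f₂ + 2f₃ + 2f₄ + 2f₅ + 2f₆ + 2f₇ + f₈] = 0.25·(-4152) = -1038.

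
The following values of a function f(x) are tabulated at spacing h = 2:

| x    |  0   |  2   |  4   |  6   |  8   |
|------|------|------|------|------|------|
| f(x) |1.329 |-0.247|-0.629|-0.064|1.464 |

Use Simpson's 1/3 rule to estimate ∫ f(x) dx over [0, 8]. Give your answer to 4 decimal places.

0.1940

h = 2, n = 4.
(h/3)·[y₀ + 4y₁ + 2y₂ + 4y₃ + y₄] = 0.666667·(0.291) = 0.1940.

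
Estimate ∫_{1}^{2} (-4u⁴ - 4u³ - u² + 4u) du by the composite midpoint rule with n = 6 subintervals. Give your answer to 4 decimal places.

h = (2 − 1)/6 = 0.166667.
Midpoints m₁,…,m₆ = 1.083333, 1.25, 1.416667, 1.583333, 1.75, 1.916667.
f(m₁)=-7.435378, f(m₂)=-14.140625, f(m₃)=-23.824267, f(m₄)=-37.190008, f(m₅)=-55.015625, f(m₆)=-78.152971.
h·[f(m₁) + f(m₂) + f(m₃) + f(m₄) + f(m₅) + f(m₆)] = 0.166667·(-215.758873) = -35.9598.

-35.9598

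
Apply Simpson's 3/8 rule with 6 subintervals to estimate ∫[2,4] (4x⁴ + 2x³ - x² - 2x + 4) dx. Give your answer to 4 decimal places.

890.9630

h = (4 − 2)/6 = 0.333333.
Nodes x₀,…,x₆ = 2, 2.333333, 2.666667, 3, 3.333333, 3.666667, 4.
f(x) = 4x⁴ + 2x³ - x² - 2x + 4: f₀=76, f₁=137.864198, f₂=231.753086, f₃=367, f₄=554.123457, f₅=804.827160, f₆=1132.
(3h/8)·[f₀ + 3f₁ + 3f₂ + 2f₃ + 3f₄ + 3f₅ + f₆] = 0.125·(7127.703704) = 890.9630.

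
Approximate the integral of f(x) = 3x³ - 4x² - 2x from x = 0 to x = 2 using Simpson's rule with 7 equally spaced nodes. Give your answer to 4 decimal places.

h = (2 − 0)/6 = 0.333333.
Nodes x₀,…,x₆ = 0, 0.333333, 0.666667, 1, 1.333333, 1.666667, 2.
f(x) = 3x³ - 4x² - 2x: f₀=0, f₁=-1, f₂=-2.222222, f₃=-3, f₄=-2.666667, f₅=-0.555556, f₆=4.
(h/3)·[f₀ + 4f₁ + 2f₂ + 4f₃ + 2f₄ + 4f₅ + f₆] = 0.111111·(-24) = -2.6667.

-2.6667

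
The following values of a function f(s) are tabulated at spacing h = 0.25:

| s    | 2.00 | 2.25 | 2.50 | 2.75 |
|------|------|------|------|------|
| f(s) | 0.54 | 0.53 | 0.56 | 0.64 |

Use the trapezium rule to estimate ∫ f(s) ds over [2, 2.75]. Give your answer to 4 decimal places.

0.4200

h = 0.25, n = 3.
(h/2)·[y₀ + 2y₁ + 2y₂ + y₃] = 0.125·(3.36) = 0.4200.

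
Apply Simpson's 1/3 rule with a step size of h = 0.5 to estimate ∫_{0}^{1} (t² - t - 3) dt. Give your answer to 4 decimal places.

h = (1 − 0)/2 = 0.5.
Nodes t₀,…,t₂ = 0, 0.5, 1.
f(t) = t² - t - 3: f₀=-3, f₁=-3.25, f₂=-3.
(h/3)·[f₀ + 4f₁ + f₂] = 0.166667·(-19) = -3.1667.

-3.1667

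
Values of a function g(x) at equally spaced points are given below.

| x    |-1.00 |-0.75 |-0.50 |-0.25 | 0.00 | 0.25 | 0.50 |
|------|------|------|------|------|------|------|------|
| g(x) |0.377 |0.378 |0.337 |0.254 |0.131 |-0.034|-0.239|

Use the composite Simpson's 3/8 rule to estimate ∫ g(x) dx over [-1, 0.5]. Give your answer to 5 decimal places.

0.28894

h = 0.25, n = 6.
(3h/8)·[y₀ + 3y₁ + 3y₂ + 2y₃ + 3y₄ + 3y₅ + y₆] = 0.09375·(3.082) = 0.28894.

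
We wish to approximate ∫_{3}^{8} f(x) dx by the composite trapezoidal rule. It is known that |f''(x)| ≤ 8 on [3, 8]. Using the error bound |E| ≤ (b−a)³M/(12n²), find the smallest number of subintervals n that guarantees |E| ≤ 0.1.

29

Need 1000/(12n²) ≤ 0.1.
n² ≥ 1000/(12·0.1) = 833.333 ⇒ n ≥ 28.8675, so the smallest n is 29.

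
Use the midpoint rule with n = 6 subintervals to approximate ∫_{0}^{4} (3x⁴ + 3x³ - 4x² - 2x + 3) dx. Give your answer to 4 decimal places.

700.8395

h = (4 − 0)/6 = 0.666667.
Midpoints m₁,…,m₆ = 0.333333, 1, 1.666667, 2.333333, 3, 3.666667.
f(m₁)=2.037037, f(m₂)=3, f(m₃)=25.592593, f(m₄)=103.592593, f(m₅)=285, f(m₆)=632.037037.
h·[f(m₁) + f(m₂) + f(m₃) + f(m₄) + f(m₅) + f(m₆)] = 0.666667·(1051.259259) = 700.8395.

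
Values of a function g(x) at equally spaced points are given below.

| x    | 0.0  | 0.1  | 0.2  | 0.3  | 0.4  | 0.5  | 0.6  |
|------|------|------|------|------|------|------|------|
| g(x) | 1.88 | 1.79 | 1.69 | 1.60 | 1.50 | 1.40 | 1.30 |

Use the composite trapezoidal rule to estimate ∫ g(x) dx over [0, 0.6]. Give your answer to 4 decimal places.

h = 0.1, n = 6.
(h/2)·[y₀ + 2y₁ + 2y₂ + 2y₃ + 2y₄ + 2y₅ + y₆] = 0.05·(19.14) = 0.9570.

0.9570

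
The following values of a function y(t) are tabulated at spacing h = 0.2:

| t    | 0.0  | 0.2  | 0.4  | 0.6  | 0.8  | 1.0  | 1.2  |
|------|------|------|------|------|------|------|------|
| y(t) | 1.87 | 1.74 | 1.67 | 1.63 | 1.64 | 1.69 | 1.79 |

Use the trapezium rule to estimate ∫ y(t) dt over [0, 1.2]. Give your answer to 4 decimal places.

h = 0.2, n = 6.
(h/2)·[y₀ + 2y₁ + 2y₂ + 2y₃ + 2y₄ + 2y₅ + y₆] = 0.1·(20.40) = 2.0400.

2.0400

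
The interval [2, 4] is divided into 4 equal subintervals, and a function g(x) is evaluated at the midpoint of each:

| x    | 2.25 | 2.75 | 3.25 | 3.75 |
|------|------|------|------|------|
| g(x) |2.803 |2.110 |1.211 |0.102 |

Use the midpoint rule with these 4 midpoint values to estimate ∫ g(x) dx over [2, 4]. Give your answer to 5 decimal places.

3.11300

h = 0.5, n = 4.
h·[y(m₁) + y(m₂) + y(m₃) + y(m₄)] = 0.5·(6.226) = 3.11300.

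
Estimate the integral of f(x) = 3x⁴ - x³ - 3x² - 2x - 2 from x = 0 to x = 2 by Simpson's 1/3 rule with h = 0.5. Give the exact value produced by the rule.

-0.75

h = (2 − 0)/4 = 0.5.
Nodes x₀,…,x₄ = 0, 0.5, 1, 1.5, 2.
f(x) = 3x⁴ - x³ - 3x² - 2x - 2: f₀=-2, f₁=-3.6875, f₂=-5, f₃=0.0625, f₄=22.
(h/3)·[f₀ + 4f₁ + 2f₂ + 4f₃ + f₄] = 0.166667·(-4.5) = -0.75.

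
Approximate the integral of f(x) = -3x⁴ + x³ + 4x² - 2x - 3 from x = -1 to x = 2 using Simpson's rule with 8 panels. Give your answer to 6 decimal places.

h = (2 − (-1))/8 = 0.375.
Nodes x₀,…,x₈ = -1, -0.625, -0.25, 0.125, 0.5, 0.875, 1.25, 1.625, 2.
f(x) = -3x⁴ + x³ + 4x² - 2x - 3: f₀=-1, f₁=-0.889404296875, f₂=-2.27734375, f₃=-3.186279296875, f₄=-3.0625, f₅=-2.776123046875, f₆=-4.62109375, f₇=-12.315185546875, f₈=-31.
(h/3)·[f₀ + 4f₁ + 2f₂ + 4f₃ + 2f₄ + 4f₅ + 2f₆ + 4f₇ + f₈] = 0.125·(-128.58984375) = -16.073730.

-16.073730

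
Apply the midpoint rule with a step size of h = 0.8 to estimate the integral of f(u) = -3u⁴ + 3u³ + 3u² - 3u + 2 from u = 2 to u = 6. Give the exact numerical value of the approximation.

-3460.30336

h = (6 − 2)/5 = 0.8.
Midpoints m₁,…,m₅ = 2.4, 3.2, 4, 4.8, 5.6.
f(m₁)=-45.9808, f(m₂)=-193.1488, f(m₃)=-538, f(m₄)=-1204.0288, f(m₅)=-2344.2208.
h·[f(m₁) + f(m₂) + f(m₃) + f(m₄) + f(m₅)] = 0.8·(-4325.3792) = -3460.30336.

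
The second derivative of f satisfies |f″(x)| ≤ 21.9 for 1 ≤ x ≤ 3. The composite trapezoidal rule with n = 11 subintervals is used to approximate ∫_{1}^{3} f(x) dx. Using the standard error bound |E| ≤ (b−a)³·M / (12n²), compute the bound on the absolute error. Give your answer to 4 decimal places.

0.1207

|E| ≤ (2)³·21.9 / (12·11²) = 175.2/1452 = 0.1207.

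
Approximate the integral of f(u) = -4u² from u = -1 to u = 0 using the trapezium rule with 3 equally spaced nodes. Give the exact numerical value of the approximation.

-1.5

h = (0 − (-1))/2 = 0.5.
Nodes u₀,…,u₂ = -1, -0.5, 0.
f(u) = -4u²: f₀=-4, f₁=-1, f₂=0.
(h/2)·[f₀ + 2f₁ + f₂] = 0.25·(-6) = -1.5.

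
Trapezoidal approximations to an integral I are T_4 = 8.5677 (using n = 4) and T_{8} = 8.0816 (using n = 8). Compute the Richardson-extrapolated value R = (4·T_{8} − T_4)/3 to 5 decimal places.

R = (4·T_{8} − T_4) / 3 = (4·8.0816 − 8.5677)/3 = (23.7587)/3 = 7.91957.

7.91957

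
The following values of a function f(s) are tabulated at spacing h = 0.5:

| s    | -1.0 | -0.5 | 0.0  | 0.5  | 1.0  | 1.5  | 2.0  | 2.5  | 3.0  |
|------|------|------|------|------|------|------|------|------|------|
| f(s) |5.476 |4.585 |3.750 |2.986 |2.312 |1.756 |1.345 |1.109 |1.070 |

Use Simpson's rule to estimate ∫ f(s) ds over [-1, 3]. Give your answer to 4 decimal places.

10.5173

h = 0.5, n = 8.
(h/3)·[y₀ + 4y₁ + 2y₂ + 4y₃ + 2y₄ + 4y₅ + 2y₆ + 4y₇ + y₈] = 0.166667·(63.104) = 10.5173.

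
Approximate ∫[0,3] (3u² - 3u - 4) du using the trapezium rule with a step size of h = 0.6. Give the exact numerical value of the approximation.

h = (3 − 0)/5 = 0.6.
Nodes u₀,…,u₅ = 0, 0.6, 1.2, 1.8, 2.4, 3.
f(u) = 3u² - 3u - 4: f₀=-4, f₁=-4.72, f₂=-3.28, f₃=0.32, f₄=6.08, f₅=14.
(h/2)·[f₀ + 2f₁ + 2f₂ + 2f₃ + 2f₄ + f₅] = 0.3·(6.8) = 2.04.

2.04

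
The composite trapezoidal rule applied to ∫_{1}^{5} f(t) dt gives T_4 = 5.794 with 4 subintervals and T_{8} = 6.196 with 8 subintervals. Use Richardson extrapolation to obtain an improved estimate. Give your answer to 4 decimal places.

6.3300

R = (4·T_{8} − T_4) / 3 = (4·6.196 − 5.794)/3 = (18.990)/3 = 6.3300.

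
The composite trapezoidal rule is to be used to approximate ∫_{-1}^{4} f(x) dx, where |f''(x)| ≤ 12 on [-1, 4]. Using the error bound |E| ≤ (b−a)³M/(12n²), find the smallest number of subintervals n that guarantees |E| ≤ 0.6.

15

Need 1500/(12n²) ≤ 0.6.
n² ≥ 1500/(12·0.6) = 208.333 ⇒ n ≥ 14.4338, so the smallest n is 15.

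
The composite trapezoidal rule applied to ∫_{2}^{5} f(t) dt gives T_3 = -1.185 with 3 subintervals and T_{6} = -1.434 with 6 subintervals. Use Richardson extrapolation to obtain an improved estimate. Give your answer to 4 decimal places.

-1.5170

R = (4·T_{6} − T_3) / 3 = (4·(-1.434) − (-1.185))/3 = (-4.551)/3 = -1.5170.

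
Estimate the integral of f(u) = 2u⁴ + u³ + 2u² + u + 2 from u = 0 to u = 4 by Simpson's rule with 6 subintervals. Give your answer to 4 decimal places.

h = (4 − 0)/6 = 0.666667.
Nodes u₀,…,u₆ = 0, 0.666667, 1.333333, 2, 2.666667, 3.333333, 4.
f(u) = 2u⁴ + u³ + 2u² + u + 2: f₀=2, f₁=4.246914, f₂=15.580247, f₃=52, f₄=138.987654, f₅=311.506173, f₆=614.
(h/3)·[f₀ + 4f₁ + 2f₂ + 4f₃ + 2f₄ + 4f₅ + f₆] = 0.222222·(2396.148148) = 532.4774.

532.4774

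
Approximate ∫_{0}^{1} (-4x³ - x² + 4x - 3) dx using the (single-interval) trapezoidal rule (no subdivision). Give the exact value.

T = (b−a)/2 · [f(0) + f(1)] = 0.5·[(-3) + (-4)] = -3.5.

-3.5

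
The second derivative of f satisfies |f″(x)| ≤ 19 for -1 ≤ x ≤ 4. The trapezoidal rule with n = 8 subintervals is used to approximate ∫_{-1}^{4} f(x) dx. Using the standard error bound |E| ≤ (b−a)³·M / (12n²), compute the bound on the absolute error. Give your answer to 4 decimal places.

|E| ≤ (5)³·19 / (12·8²) = 2375/768 = 3.0924.

3.0924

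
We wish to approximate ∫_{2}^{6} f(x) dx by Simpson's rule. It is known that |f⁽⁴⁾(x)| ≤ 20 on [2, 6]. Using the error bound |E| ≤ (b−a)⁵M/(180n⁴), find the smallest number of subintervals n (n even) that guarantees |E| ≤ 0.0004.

Need 20480/(180n⁴) ≤ 0.0004.
n⁴ ≥ 20480/(180·0.0004) = 284444 ⇒ n ≥ 23.0940, so the smallest even n is 24. (n must be even for Simpson's rule.)

24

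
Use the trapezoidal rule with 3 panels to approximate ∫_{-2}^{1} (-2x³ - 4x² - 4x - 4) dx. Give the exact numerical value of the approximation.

-11

h = (1 − (-2))/3 = 1.
Nodes x₀,…,x₃ = -2, -1, 0, 1.
f(x) = -2x³ - 4x² - 4x - 4: f₀=4, f₁=-2, f₂=-4, f₃=-14.
(h/2)·[f₀ + 2f₁ + 2f₂ + f₃] = 0.5·(-22) = -11.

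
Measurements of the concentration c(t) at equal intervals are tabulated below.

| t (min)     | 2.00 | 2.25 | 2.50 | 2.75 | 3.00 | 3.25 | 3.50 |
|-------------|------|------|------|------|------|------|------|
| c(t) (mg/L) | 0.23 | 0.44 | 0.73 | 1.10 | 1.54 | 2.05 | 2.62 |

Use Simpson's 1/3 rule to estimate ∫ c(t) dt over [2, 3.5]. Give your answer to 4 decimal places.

h = 0.25, n = 6.
(h/3)·[y₀ + 4y₁ + 2y₂ + 4y₃ + 2y₄ + 4y₅ + y₆] = 0.083333·(21.75) = 1.8125.

1.8125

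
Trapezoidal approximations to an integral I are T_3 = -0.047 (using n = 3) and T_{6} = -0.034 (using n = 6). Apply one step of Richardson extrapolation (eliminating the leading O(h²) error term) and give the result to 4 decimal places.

-0.0297

R = (4·T_{6} − T_3) / 3 = (4·(-0.034) − (-0.047))/3 = (-0.089)/3 = -0.0297.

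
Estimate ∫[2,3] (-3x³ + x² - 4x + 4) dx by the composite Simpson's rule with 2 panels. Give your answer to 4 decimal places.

-48.4167

h = (3 − 2)/2 = 0.5.
Nodes x₀,…,x₂ = 2, 2.5, 3.
f(x) = -3x³ + x² - 4x + 4: f₀=-24, f₁=-46.625, f₂=-80.
(h/3)·[f₀ + 4f₁ + f₂] = 0.166667·(-290.5) = -48.4167.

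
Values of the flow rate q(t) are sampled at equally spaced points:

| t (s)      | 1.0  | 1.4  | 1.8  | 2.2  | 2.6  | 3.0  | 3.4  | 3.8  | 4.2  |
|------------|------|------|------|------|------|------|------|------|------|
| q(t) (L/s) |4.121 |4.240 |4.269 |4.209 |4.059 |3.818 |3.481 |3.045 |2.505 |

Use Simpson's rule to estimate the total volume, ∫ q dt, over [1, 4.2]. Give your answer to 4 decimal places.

12.1989

h = 0.4, n = 8.
(h/3)·[y₀ + 4y₁ + 2y₂ + 4y₃ + 2y₄ + 4y₅ + 2y₆ + 4y₇ + y₈] = 0.133333·(91.492) = 12.1989.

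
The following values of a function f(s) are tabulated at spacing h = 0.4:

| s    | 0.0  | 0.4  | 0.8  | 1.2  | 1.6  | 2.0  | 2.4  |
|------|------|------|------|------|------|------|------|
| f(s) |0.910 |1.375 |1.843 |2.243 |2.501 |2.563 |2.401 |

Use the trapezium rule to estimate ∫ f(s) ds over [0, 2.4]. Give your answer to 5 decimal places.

h = 0.4, n = 6.
(h/2)·[y₀ + 2y₁ + 2y₂ + 2y₃ + 2y₄ + 2y₅ + y₆] = 0.2·(24.361) = 4.87220.

4.87220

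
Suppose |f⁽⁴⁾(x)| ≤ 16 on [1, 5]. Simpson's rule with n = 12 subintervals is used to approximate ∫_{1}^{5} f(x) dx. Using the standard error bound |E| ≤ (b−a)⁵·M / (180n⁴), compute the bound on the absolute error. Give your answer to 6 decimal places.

0.004390

|E| ≤ (4)⁵·16 / (180·12⁴) = 16384/3732480 = 0.004390.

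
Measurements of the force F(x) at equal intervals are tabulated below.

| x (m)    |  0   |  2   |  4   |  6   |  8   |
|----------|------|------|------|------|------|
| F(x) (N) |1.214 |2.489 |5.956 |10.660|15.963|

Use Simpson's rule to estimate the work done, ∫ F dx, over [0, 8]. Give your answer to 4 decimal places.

54.4567

h = 2, n = 4.
(h/3)·[y₀ + 4y₁ + 2y₂ + 4y₃ + y₄] = 0.666667·(81.685) = 54.4567.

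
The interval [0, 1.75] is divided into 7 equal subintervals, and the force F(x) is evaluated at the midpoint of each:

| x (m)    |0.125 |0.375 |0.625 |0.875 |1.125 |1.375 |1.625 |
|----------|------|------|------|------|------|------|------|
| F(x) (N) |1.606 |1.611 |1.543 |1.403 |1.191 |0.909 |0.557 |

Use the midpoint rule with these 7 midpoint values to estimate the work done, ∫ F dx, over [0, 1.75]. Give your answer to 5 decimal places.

2.20500

h = 0.25, n = 7.
h·[y(m₁) + y(m₂) + y(m₃) + y(m₄) + y(m₅) + y(m₆) + y(m₇)] = 0.25·(8.820) = 2.20500.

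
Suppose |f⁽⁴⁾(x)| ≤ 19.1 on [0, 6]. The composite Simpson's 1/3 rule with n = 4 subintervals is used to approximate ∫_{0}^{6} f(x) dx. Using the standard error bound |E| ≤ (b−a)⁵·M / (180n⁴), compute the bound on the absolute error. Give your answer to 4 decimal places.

|E| ≤ (6)⁵·19.1 / (180·4⁴) = 148521.6/46080 = 3.2231.

3.2231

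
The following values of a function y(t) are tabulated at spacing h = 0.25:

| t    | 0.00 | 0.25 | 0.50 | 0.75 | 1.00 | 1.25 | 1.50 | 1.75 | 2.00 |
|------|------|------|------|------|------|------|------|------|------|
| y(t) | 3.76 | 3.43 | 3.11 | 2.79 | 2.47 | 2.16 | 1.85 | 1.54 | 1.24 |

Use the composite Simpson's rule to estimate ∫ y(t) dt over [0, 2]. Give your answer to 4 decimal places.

h = 0.25, n = 8.
(h/3)·[y₀ + 4y₁ + 2y₂ + 4y₃ + 2y₄ + 4y₅ + 2y₆ + 4y₇ + y₈] = 0.083333·(59.54) = 4.9617.

4.9617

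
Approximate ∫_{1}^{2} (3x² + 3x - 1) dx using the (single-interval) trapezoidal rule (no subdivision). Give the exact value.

11

T = (b−a)/2 · [f(1) + f(2)] = 0.5·[5 + 17] = 11.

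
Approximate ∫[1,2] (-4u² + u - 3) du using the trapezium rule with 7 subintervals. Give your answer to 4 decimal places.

-10.8469

h = (2 − 1)/7 = 0.142857.
Nodes u₀,…,u₇ = 1, 1.142857, 1.285714, 1.428571, 1.571429, 1.714286, 1.857143, 2.
f(u) = -4u² + u - 3: f₀=-6, f₁=-7.081633, f₂=-8.326531, f₃=-9.734694, f₄=-11.306122, f₅=-13.040816, f₆=-14.938776, f₇=-17.
(h/2)·[f₀ + 2f₁ + 2f₂ + 2f₃ + 2f₄ + 2f₅ + 2f₆ + f₇] = 0.071429·(-151.857143) = -10.8469.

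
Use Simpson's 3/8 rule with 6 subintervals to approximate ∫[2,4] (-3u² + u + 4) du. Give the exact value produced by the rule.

-42

h = (4 − 2)/6 = 0.333333.
Nodes u₀,…,u₆ = 2, 2.333333, 2.666667, 3, 3.333333, 3.666667, 4.
f(u) = -3u² + u + 4: f₀=-6, f₁=-10, f₂=-14.666667, f₃=-20, f₄=-26, f₅=-32.666667, f₆=-40.
(3h/8)·[f₀ + 3f₁ + 3f₂ + 2f₃ + 3f₄ + 3f₅ + f₆] = 0.125·(-336) = -42.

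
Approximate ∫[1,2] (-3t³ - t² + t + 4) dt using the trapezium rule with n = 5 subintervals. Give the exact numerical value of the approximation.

-8.18

h = (2 − 1)/5 = 0.2.
Nodes t₀,…,t₅ = 1, 1.2, 1.4, 1.6, 1.8, 2.
f(t) = -3t³ - t² + t + 4: f₀=1, f₁=-1.424, f₂=-4.792, f₃=-9.248, f₄=-14.936, f₅=-22.
(h/2)·[f₀ + 2f₁ + 2f₂ + 2f₃ + 2f₄ + f₅] = 0.1·(-81.8) = -8.18.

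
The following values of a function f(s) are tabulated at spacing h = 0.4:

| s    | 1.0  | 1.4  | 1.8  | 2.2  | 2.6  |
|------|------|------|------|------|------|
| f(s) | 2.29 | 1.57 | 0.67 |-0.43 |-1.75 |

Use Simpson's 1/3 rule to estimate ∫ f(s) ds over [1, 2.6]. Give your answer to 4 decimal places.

h = 0.4, n = 4.
(h/3)·[y₀ + 4y₁ + 2y₂ + 4y₃ + y₄] = 0.133333·(6.44) = 0.8587.

0.8587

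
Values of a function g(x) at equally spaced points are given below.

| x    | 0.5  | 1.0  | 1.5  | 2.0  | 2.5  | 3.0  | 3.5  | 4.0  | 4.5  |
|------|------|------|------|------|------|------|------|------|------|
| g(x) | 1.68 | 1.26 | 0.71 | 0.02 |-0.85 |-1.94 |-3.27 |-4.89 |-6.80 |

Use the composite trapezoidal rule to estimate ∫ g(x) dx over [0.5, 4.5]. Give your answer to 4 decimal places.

h = 0.5, n = 8.
(h/2)·[y₀ + 2y₁ + 2y₂ + 2y₃ + 2y₄ + 2y₅ + 2y₆ + 2y₇ + y₈] = 0.25·(-23.04) = -5.7600.

-5.7600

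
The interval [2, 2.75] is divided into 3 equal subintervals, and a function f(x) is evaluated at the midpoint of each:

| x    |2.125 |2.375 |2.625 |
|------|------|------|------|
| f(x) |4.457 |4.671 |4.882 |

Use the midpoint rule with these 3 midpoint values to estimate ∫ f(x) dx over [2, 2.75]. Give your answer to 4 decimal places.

h = 0.25, n = 3.
h·[y(m₁) + y(m₂) + y(m₃)] = 0.25·(14.010) = 3.5025.

3.5025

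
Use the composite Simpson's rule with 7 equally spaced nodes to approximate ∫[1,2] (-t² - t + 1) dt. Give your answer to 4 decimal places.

h = (2 − 1)/6 = 0.166667.
Nodes t₀,…,t₆ = 1, 1.166667, 1.333333, 1.5, 1.666667, 1.833333, 2.
f(t) = -t² - t + 1: f₀=-1, f₁=-1.527778, f₂=-2.111111, f₃=-2.75, f₄=-3.444444, f₅=-4.194444, f₆=-5.
(h/3)·[f₀ + 4f₁ + 2f₂ + 4f₃ + 2f₄ + 4f₅ + f₆] = 0.055556·(-51) = -2.8333.

-2.8333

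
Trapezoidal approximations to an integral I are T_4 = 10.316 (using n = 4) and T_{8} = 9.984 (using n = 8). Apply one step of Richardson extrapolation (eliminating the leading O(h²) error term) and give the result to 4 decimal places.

9.8733

R = (4·T_{8} − T_4) / 3 = (4·9.984 − 10.316)/3 = (29.620)/3 = 9.8733.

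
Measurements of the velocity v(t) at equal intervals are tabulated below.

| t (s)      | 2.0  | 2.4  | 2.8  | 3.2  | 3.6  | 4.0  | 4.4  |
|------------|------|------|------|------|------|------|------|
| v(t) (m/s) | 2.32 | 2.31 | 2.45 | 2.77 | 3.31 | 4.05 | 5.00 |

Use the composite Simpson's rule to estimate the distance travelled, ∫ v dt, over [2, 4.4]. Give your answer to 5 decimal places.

h = 0.4, n = 6.
(h/3)·[y₀ + 4y₁ + 2y₂ + 4y₃ + 2y₄ + 4y₅ + y₆] = 0.133333·(55.36) = 7.38133.

7.38133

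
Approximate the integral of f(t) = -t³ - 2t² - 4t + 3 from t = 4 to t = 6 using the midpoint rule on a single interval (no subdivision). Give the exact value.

-384

M = (b−a)·f(5) = 2·(-192) = -384.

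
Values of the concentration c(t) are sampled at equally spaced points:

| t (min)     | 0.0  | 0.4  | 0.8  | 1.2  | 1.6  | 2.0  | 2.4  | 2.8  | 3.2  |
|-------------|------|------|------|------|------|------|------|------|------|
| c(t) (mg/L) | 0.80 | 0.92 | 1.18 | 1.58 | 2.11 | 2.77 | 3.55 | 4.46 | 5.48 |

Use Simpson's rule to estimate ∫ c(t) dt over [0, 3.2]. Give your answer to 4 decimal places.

h = 0.4, n = 8.
(h/3)·[y₀ + 4y₁ + 2y₂ + 4y₃ + 2y₄ + 4y₅ + 2y₆ + 4y₇ + y₈] = 0.133333·(58.88) = 7.8507.

7.8507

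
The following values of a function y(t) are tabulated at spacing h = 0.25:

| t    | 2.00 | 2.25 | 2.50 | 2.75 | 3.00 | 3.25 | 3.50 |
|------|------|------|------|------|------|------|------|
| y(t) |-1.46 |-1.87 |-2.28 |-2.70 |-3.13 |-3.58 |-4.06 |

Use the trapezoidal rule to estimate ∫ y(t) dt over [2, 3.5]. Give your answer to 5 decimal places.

h = 0.25, n = 6.
(h/2)·[y₀ + 2y₁ + 2y₂ + 2y₃ + 2y₄ + 2y₅ + y₆] = 0.125·(-32.64) = -4.08000.

-4.08000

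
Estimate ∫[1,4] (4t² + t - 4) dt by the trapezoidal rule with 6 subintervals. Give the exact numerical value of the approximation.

h = (4 − 1)/6 = 0.5.
Nodes t₀,…,t₆ = 1, 1.5, 2, 2.5, 3, 3.5, 4.
f(t) = 4t² + t - 4: f₀=1, f₁=6.5, f₂=14, f₃=23.5, f₄=35, f₅=48.5, f₆=64.
(h/2)·[f₀ + 2f₁ + 2f₂ + 2f₃ + 2f₄ + 2f₅ + f₆] = 0.25·(320) = 80.

80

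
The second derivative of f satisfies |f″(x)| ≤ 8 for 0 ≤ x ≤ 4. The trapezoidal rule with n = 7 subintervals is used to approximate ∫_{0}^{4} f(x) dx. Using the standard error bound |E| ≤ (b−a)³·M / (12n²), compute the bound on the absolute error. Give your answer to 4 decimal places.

0.8707

|E| ≤ (4)³·8 / (12·7²) = 512/588 = 0.8707.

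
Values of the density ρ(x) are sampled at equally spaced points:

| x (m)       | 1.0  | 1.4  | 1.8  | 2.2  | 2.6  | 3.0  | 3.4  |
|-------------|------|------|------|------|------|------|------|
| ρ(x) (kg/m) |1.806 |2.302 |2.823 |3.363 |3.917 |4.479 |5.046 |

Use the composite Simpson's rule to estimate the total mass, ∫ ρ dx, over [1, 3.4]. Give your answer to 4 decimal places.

8.1211

h = 0.4, n = 6.
(h/3)·[y₀ + 4y₁ + 2y₂ + 4y₃ + 2y₄ + 4y₅ + y₆] = 0.133333·(60.908) = 8.1211.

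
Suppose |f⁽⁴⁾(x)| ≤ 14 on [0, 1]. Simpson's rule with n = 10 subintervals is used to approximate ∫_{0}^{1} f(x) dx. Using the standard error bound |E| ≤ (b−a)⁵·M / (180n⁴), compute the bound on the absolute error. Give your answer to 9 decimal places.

|E| ≤ (1)⁵·14 / (180·10⁴) = 14/1800000 = 0.000007778.

0.000007778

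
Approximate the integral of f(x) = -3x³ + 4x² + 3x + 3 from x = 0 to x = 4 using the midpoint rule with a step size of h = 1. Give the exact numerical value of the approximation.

-66

h = (4 − 0)/4 = 1.
Midpoints m₁,…,m₄ = 0.5, 1.5, 2.5, 3.5.
f(m₁)=5.125, f(m₂)=6.375, f(m₃)=-11.375, f(m₄)=-66.125.
h·[f(m₁) + f(m₂) + f(m₃) + f(m₄)] = 1·(-66) = -66.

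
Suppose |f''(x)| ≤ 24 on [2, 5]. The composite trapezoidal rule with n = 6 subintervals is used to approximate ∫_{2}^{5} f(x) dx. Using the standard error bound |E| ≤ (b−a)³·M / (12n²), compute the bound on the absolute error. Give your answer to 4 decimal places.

1.5000

|E| ≤ (3)³·24 / (12·6²) = 648/432 = 1.5000.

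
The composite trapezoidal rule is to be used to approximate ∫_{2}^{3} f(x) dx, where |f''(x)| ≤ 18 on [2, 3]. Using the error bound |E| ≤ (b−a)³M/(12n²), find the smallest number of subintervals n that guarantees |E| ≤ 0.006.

16

Need 18/(12n²) ≤ 0.006.
n² ≥ 18/(12·0.006) = 250 ⇒ n ≥ 15.8114, so the smallest n is 16.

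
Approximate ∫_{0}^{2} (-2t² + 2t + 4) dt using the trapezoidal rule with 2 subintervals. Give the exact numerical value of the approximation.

6

h = (2 − 0)/2 = 1.
Nodes t₀,…,t₂ = 0, 1, 2.
f(t) = -2t² + 2t + 4: f₀=4, f₁=4, f₂=0.
(h/2)·[f₀ + 2f₁ + f₂] = 0.5·(12) = 6.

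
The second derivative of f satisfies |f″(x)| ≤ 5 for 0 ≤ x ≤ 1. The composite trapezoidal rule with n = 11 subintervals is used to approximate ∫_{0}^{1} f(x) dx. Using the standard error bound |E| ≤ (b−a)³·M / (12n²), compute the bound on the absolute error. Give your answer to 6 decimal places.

0.003444

|E| ≤ (1)³·5 / (12·11²) = 5/1452 = 0.003444.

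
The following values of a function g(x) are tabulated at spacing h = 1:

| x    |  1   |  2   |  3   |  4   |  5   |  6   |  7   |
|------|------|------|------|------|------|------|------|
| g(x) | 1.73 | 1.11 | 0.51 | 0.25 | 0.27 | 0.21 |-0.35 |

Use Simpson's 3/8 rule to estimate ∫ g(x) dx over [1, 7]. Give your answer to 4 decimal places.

h = 1, n = 6.
(3h/8)·[y₀ + 3y₁ + 3y₂ + 2y₃ + 3y₄ + 3y₅ + y₆] = 0.375·(8.18) = 3.0675.

3.0675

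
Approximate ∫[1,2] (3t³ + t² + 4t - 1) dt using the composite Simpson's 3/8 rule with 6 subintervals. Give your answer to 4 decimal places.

18.5833

h = (2 − 1)/6 = 0.166667.
Nodes t₀,…,t₆ = 1, 1.166667, 1.333333, 1.5, 1.666667, 1.833333, 2.
f(t) = 3t³ + t² + 4t - 1: f₀=7, f₁=9.791667, f₂=13.222222, f₃=17.375, f₄=22.333333, f₅=28.180556, f₆=35.
(3h/8)·[f₀ + 3f₁ + 3f₂ + 2f₃ + 3f₄ + 3f₅ + f₆] = 0.0625·(297.333333) = 18.5833.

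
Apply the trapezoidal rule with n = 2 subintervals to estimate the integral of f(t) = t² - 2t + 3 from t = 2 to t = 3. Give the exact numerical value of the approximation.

h = (3 − 2)/2 = 0.5.
Nodes t₀,…,t₂ = 2, 2.5, 3.
f(t) = t² - 2t + 3: f₀=3, f₁=4.25, f₂=6.
(h/2)·[f₀ + 2f₁ + f₂] = 0.25·(17.5) = 4.375.

4.375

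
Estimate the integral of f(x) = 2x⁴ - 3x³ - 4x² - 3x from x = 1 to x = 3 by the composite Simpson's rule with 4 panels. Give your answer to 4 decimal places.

h = (3 − 1)/4 = 0.5.
Nodes x₀,…,x₄ = 1, 1.5, 2, 2.5, 3.
f(x) = 2x⁴ - 3x³ - 4x² - 3x: f₀=-8, f₁=-13.5, f₂=-14, f₃=-1.25, f₄=36.
(h/3)·[f₀ + 4f₁ + 2f₂ + 4f₃ + f₄] = 0.166667·(-59) = -9.8333.

-9.8333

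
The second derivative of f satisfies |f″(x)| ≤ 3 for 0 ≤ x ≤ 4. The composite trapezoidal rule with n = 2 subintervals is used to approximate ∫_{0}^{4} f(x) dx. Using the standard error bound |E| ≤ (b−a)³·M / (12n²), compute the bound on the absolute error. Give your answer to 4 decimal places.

4.0000

|E| ≤ (4)³·3 / (12·2²) = 192/48 = 4.0000.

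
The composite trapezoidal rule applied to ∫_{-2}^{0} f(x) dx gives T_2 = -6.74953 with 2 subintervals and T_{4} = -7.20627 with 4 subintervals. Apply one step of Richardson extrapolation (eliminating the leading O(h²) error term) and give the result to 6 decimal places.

-7.358517

R = (4·T_{4} − T_2) / 3 = (4·(-7.20627) − (-6.74953))/3 = (-22.07555)/3 = -7.358517.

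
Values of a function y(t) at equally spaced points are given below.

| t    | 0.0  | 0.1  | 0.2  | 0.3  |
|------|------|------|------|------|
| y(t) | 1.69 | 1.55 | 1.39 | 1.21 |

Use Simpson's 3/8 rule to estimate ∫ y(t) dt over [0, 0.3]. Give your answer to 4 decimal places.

0.4395

h = 0.1, n = 3.
(3h/8)·[y₀ + 3y₁ + 3y₂ + y₃] = 0.0375·(11.72) = 0.4395.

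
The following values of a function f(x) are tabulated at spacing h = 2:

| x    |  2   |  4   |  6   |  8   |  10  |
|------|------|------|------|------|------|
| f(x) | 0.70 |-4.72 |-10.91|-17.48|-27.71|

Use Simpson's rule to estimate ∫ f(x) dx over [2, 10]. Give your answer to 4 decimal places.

h = 2, n = 4.
(h/3)·[y₀ + 4y₁ + 2y₂ + 4y₃ + y₄] = 0.666667·(-137.63) = -91.7533.

-91.7533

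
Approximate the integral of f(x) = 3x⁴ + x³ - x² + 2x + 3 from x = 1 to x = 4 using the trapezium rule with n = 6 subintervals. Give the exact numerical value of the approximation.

697.09375

h = (4 − 1)/6 = 0.5.
Nodes x₀,…,x₆ = 1, 1.5, 2, 2.5, 3, 3.5, 4.
f(x) = 3x⁴ + x³ - x² + 2x + 3: f₀=8, f₁=22.3125, f₂=59, f₃=134.5625, f₄=270, f₅=490.8125, f₆=827.
(h/2)·[f₀ + 2f₁ + 2f₂ + 2f₃ + 2f₄ + 2f₅ + f₆] = 0.25·(2788.375) = 697.09375.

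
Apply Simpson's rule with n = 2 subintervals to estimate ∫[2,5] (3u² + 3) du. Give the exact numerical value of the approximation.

126

h = (5 − 2)/2 = 1.5.
Nodes u₀,…,u₂ = 2, 3.5, 5.
f(u) = 3u² + 3: f₀=15, f₁=39.75, f₂=78.
(h/3)·[f₀ + 4f₁ + f₂] = 0.5·(252) = 126.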